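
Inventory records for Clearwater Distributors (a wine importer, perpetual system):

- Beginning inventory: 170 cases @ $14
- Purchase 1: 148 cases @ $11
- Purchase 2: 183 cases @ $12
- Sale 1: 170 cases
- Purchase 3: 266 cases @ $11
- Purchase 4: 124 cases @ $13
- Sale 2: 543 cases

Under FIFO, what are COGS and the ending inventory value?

COGS = $8,536; ending inventory = $2,206

Sale 1 (170) [FIFO — oldest first]: 170 @ $14 = $2,380
Sale 2 (543) [FIFO — oldest first]: 148 @ $11 + 183 @ $12 + 212 @ $11 = $6,156
Total COGS = $2,380 + $6,156 = $8,536
Ending inventory: 54 @ $11 + 124 @ $13 = $2,206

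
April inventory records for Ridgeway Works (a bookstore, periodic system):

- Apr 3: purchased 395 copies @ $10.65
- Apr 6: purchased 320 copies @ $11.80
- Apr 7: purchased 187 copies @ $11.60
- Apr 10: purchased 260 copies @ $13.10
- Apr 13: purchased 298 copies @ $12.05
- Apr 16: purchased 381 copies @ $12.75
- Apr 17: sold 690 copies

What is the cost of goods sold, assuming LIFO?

Apr 17, 690 sold [LIFO — newest first]: 381 @ $12.75 + 298 @ $12.05 + 11 @ $13.10 = $8,592.75
Ending inventory: 395 @ $10.65 + 320 @ $11.80 + 187 @ $11.60 + 249 @ $13.10 = $13,413.85

COGS = $8,592.75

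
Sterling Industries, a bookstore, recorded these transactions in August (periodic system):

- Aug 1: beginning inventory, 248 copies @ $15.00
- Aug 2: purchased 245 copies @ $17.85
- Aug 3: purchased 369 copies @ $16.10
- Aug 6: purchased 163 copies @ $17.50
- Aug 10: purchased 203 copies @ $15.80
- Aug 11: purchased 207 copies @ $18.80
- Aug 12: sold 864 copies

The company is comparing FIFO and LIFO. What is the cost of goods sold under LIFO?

COGS = $14,636.60

FIFO COGS: 248 @ $15.00 + 245 @ $17.85 + 369 @ $16.10 + 2 @ $17.50 = $14,069.15
LIFO COGS: 207 @ $18.80 + 203 @ $15.80 + 163 @ $17.50 + 291 @ $16.10 = $14,636.60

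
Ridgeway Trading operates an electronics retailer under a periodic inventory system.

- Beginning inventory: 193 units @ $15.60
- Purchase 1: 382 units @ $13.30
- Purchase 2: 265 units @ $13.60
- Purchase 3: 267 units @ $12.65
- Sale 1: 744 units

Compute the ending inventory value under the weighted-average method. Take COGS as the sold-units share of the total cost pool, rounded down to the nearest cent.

Sale 1, sell 744: 744/1107 × $15,072.95 → $10,130.32
Ending inventory (cost pool remaining) = $4,942.63

Ending inventory = $4,942.63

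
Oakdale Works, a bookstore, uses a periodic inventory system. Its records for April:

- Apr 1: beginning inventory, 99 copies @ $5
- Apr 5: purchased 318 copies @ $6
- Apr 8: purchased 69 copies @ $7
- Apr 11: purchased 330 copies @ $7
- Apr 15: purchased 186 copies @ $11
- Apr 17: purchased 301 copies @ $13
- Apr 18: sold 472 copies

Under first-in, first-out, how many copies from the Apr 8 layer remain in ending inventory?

14

Apr 18, 472 sold [FIFO — oldest first]: 99 @ $5 + 318 @ $6 + 55 @ $7 = $2,788
Ending inventory: 14 @ $7 + 330 @ $7 + 186 @ $11 + 301 @ $13 = $8,367
Check: goods available $11,155 = COGS $2,788 + ending $8,367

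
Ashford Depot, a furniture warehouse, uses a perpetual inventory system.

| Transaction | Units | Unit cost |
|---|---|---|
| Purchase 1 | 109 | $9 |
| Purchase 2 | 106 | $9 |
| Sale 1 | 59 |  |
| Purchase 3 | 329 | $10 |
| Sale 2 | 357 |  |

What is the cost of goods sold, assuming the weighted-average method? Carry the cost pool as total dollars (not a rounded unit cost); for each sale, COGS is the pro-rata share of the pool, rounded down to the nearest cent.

After Purchase 1: 109 on hand, pool $981.00 (≈ $9.0000 each)
After Purchase 2: 215 on hand, pool $1,935.00 (≈ $9.0000 each)
Sale 1, sell 59: 59/215 × $1,935.00 → $531.00
After Purchase 3: 485 on hand, pool $4,694.00 (≈ $9.6784 each)
Sale 2, sell 357: 357/485 × $4,694.00 → $3,455.17
Total COGS = $531.00 + $3,455.17 = $3,986.17
Ending inventory (cost pool remaining) = $1,238.83
Check: goods available $5,225.00 = COGS $3,986.17 + ending $1,238.83

COGS = $3,986.17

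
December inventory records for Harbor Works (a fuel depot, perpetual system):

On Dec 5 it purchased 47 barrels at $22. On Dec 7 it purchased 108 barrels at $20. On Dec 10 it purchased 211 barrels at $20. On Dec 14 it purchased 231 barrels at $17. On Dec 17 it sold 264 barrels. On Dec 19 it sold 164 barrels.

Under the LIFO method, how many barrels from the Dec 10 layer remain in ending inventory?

14

Dec 17, 264 sold [LIFO — newest first]: 231 @ $17 + 33 @ $20 = $4,587
Dec 19, 164 sold [LIFO — newest first]: 164 @ $20 = $3,280
Total COGS = $4,587 + $3,280 = $7,867
Ending inventory: 47 @ $22 + 108 @ $20 + 14 @ $20 = $3,474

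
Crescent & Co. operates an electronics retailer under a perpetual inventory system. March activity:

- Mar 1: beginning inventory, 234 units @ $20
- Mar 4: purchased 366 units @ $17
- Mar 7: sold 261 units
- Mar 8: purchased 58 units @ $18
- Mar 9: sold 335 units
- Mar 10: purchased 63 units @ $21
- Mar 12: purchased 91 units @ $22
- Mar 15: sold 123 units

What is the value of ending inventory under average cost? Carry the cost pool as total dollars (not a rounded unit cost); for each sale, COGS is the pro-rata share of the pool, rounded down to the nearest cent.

After Mar 1: 234 on hand, pool $4,680.00 (≈ $20.0000 each)
After Mar 4: 600 on hand, pool $10,902.00 (≈ $18.1700 each)
Mar 7, sell 261: 261/600 × $10,902.00 → $4,742.37
After Mar 8: 397 on hand, pool $7,203.63 (≈ $18.1452 each)
Mar 9, sell 335: 335/397 × $7,203.63 → $6,078.62
After Mar 10: 125 on hand, pool $2,448.01 (≈ $19.5841 each)
After Mar 12: 216 on hand, pool $4,450.01 (≈ $20.6019 each)
Mar 15, sell 123: 123/216 × $4,450.01 → $2,534.03
Total COGS = $4,742.37 + $6,078.62 + $2,534.03 = $13,355.02
Ending inventory (cost pool remaining) = $1,915.98

Ending inventory = $1,915.98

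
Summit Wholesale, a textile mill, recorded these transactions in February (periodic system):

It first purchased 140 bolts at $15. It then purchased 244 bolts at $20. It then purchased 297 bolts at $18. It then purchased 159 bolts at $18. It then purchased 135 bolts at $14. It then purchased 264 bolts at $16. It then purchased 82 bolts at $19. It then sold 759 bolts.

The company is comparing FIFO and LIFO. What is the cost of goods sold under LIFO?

FIFO COGS: 140 @ $15 + 244 @ $20 + 297 @ $18 + 78 @ $18 = $13,730
LIFO COGS: 82 @ $19 + 264 @ $16 + 135 @ $14 + 159 @ $18 + 119 @ $18 = $12,676

COGS = $12,676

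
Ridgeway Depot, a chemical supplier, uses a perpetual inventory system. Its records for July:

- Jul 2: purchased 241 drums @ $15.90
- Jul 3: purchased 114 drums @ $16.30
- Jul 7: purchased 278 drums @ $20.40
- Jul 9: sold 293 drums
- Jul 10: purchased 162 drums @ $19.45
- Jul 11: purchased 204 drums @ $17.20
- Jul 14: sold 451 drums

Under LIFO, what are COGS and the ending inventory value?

Jul 9, 293 sold [LIFO — newest first]: 278 @ $20.40 + 15 @ $16.30 = $5,915.70
Jul 14, 451 sold [LIFO — newest first]: 204 @ $17.20 + 162 @ $19.45 + 85 @ $16.30 = $8,045.20
Total COGS = $5,915.70 + $8,045.20 = $13,960.90
Ending inventory: 241 @ $15.90 + 14 @ $16.30 = $4,060.10

COGS = $13,960.90; ending inventory = $4,060.10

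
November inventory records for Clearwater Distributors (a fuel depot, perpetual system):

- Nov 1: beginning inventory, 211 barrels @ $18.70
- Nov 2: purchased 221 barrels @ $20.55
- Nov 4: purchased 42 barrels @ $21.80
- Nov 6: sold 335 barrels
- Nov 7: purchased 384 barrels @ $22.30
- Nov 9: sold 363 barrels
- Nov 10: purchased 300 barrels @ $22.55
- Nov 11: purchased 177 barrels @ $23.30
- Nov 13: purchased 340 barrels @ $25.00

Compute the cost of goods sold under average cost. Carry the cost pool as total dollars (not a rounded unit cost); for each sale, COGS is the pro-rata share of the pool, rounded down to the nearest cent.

After Nov 1: 211 on hand, pool $3,945.70 (≈ $18.7000 each)
After Nov 2: 432 on hand, pool $8,487.25 (≈ $19.6464 each)
After Nov 4: 474 on hand, pool $9,402.85 (≈ $19.8372 each)
Nov 6, sell 335: 335/474 × $9,402.85 → $6,645.47
After Nov 7: 523 on hand, pool $11,320.58 (≈ $21.6455 each)
Nov 9, sell 363: 363/523 × $11,320.58 → $7,857.30
After Nov 10: 460 on hand, pool $10,228.28 (≈ $22.2354 each)
After Nov 11: 637 on hand, pool $14,352.38 (≈ $22.5312 each)
After Nov 13: 977 on hand, pool $22,852.38 (≈ $23.3904 each)
Total COGS = $6,645.47 + $7,857.30 = $14,502.77
Ending inventory (cost pool remaining) = $22,852.38

COGS = $14,502.77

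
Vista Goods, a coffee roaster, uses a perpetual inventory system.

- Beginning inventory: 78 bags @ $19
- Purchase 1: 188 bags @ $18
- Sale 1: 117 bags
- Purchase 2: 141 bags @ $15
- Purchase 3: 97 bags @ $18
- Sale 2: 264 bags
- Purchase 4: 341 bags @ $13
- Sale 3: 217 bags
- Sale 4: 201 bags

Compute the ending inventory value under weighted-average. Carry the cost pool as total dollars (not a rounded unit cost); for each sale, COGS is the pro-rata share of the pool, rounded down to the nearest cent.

Ending inventory = $647.02

After Beginning: 78 on hand, pool $1,482.00 (≈ $19.0000 each)
After Purchase 1: 266 on hand, pool $4,866.00 (≈ $18.2932 each)
Sale 1, sell 117: 117/266 × $4,866.00 → $2,140.30
After Purchase 2: 290 on hand, pool $4,840.70 (≈ $16.6921 each)
After Purchase 3: 387 on hand, pool $6,586.70 (≈ $17.0199 each)
Sale 2, sell 264: 264/387 × $6,586.70 → $4,493.25
After Purchase 4: 464 on hand, pool $6,526.45 (≈ $14.0656 each)
Sale 3, sell 217: 217/464 × $6,526.45 → $3,052.24
Sale 4, sell 201: 201/247 × $3,474.21 → $2,827.19
Total COGS = $2,140.30 + $4,493.25 + $3,052.24 + $2,827.19 = $12,512.98
Ending inventory (cost pool remaining) = $647.02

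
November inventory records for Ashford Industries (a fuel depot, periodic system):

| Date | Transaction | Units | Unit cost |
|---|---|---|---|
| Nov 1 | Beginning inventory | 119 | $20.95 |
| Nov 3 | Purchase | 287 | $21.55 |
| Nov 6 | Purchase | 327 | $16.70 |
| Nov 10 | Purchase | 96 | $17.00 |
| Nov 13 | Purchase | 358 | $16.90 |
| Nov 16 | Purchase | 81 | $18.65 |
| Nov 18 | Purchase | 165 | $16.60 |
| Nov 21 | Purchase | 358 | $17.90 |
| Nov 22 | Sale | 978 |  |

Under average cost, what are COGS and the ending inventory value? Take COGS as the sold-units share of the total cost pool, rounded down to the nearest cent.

COGS = $17,735.51; ending inventory = $14,743.34

Nov 22, sell 978: 978/1791 × $32,478.85 → $17,735.51
Ending inventory (cost pool remaining) = $14,743.34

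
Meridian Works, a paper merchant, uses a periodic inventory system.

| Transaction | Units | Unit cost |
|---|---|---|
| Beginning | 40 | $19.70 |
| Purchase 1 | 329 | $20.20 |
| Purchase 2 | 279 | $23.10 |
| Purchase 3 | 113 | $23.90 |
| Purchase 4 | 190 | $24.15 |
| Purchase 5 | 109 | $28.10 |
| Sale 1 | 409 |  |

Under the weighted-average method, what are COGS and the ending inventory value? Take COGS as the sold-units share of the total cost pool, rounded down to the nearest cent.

Sale 1, sell 409: 409/1060 × $24,230.80 → $9,349.43
Ending inventory (cost pool remaining) = $14,881.37
Check: goods available $24,230.80 = COGS $9,349.43 + ending $14,881.37

COGS = $9,349.43; ending inventory = $14,881.37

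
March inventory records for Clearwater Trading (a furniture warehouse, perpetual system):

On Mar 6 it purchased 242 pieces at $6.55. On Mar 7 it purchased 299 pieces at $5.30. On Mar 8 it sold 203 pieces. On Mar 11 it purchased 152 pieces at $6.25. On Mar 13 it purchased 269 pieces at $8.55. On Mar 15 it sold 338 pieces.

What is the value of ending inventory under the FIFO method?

Ending inventory = $3,249.95

Mar 8, 203 sold [FIFO — oldest first]: 203 @ $6.55 = $1,329.65
Mar 15, 338 sold [FIFO — oldest first]: 39 @ $6.55 + 299 @ $5.30 = $1,840.15
Total COGS = $1,329.65 + $1,840.15 = $3,169.80
Ending inventory: 152 @ $6.25 + 269 @ $8.55 = $3,249.95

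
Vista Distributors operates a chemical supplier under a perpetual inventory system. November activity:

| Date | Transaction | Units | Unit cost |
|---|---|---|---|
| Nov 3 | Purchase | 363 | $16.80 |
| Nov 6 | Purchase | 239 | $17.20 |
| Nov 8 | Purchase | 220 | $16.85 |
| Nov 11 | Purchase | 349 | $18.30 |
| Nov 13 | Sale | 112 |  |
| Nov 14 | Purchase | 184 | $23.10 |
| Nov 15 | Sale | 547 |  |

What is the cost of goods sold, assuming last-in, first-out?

COGS = $12,760.20

Nov 13, 112 sold [LIFO — newest first]: 112 @ $18.30 = $2,049.60
Nov 15, 547 sold [LIFO — newest first]: 184 @ $23.10 + 237 @ $18.30 + 126 @ $16.85 = $10,710.60
Total COGS = $2,049.60 + $10,710.60 = $12,760.20
Ending inventory: 363 @ $16.80 + 239 @ $17.20 + 94 @ $16.85 = $11,793.10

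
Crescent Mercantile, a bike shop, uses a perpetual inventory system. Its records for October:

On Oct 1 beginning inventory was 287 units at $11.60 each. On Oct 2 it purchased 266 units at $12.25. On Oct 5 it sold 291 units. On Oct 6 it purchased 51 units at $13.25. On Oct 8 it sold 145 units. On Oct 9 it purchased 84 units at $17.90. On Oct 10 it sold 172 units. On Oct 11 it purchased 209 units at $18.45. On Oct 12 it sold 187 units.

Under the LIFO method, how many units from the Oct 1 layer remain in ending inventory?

80

Oct 5, 291 sold [LIFO — newest first]: 266 @ $12.25 + 25 @ $11.60 = $3,548.50
Oct 8, 145 sold [LIFO — newest first]: 51 @ $13.25 + 94 @ $11.60 = $1,766.15
Oct 10, 172 sold [LIFO — newest first]: 84 @ $17.90 + 88 @ $11.60 = $2,524.40
Oct 12, 187 sold [LIFO — newest first]: 187 @ $18.45 = $3,450.15
Total COGS = $3,548.50 + $1,766.15 + $2,524.40 + $3,450.15 = $11,289.20
Ending inventory: 80 @ $11.60 + 22 @ $18.45 = $1,333.90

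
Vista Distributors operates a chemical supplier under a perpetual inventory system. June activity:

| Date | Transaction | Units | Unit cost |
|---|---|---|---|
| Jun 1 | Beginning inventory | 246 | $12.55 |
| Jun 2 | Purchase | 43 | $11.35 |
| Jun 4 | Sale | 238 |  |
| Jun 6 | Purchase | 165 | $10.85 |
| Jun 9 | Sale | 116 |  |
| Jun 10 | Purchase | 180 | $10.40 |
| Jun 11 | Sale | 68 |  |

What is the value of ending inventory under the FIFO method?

Jun 4, 238 sold [FIFO — oldest first]: 238 @ $12.55 = $2,986.90
Jun 9, 116 sold [FIFO — oldest first]: 8 @ $12.55 + 43 @ $11.35 + 65 @ $10.85 = $1,293.70
Jun 11, 68 sold [FIFO — oldest first]: 68 @ $10.85 = $737.80
Total COGS = $2,986.90 + $1,293.70 + $737.80 = $5,018.40
Ending inventory: 32 @ $10.85 + 180 @ $10.40 = $2,219.20
Check: goods available $7,237.60 = COGS $5,018.40 + ending $2,219.20

Ending inventory = $2,219.20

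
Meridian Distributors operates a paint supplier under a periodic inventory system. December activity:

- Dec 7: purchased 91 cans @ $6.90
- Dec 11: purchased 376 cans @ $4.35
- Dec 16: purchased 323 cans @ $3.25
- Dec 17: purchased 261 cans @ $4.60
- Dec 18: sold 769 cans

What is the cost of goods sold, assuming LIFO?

Dec 18, 769 sold [LIFO — newest first]: 261 @ $4.60 + 323 @ $3.25 + 185 @ $4.35 = $3,055.10
Ending inventory: 91 @ $6.90 + 191 @ $4.35 = $1,458.75
Check: goods available $4,513.85 = COGS $3,055.10 + ending $1,458.75

COGS = $3,055.10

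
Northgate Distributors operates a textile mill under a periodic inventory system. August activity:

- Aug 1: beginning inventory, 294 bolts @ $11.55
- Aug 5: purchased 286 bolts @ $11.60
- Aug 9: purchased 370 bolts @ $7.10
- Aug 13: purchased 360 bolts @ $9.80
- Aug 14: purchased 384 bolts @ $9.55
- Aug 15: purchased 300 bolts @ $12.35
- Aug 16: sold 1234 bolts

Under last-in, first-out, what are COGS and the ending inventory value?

Aug 16, 1234 sold [LIFO — newest first]: 300 @ $12.35 + 384 @ $9.55 + 360 @ $9.80 + 190 @ $7.10 = $12,249.20
Ending inventory: 294 @ $11.55 + 286 @ $11.60 + 180 @ $7.10 = $7,991.30

COGS = $12,249.20; ending inventory = $7,991.30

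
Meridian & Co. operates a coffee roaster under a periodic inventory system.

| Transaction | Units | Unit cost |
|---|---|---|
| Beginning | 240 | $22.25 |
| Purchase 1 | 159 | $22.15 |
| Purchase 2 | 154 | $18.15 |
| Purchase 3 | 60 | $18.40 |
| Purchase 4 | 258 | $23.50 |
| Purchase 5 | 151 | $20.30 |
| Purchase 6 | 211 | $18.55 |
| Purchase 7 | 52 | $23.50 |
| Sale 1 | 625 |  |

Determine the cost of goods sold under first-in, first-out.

Sale 1 (625) [FIFO — oldest first]: 240 @ $22.25 + 159 @ $22.15 + 154 @ $18.15 + 60 @ $18.40 + 12 @ $23.50 = $13,042.95
Ending inventory: 246 @ $23.50 + 151 @ $20.30 + 211 @ $18.55 + 52 @ $23.50 = $13,982.35

COGS = $13,042.95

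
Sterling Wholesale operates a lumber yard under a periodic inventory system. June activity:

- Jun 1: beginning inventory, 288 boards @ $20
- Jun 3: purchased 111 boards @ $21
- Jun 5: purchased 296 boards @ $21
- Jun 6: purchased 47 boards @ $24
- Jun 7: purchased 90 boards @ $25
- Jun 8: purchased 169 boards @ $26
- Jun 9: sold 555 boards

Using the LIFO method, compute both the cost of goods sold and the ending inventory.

COGS = $13,001; ending inventory = $9,078

Jun 9, 555 sold [LIFO — newest first]: 169 @ $26 + 90 @ $25 + 47 @ $24 + 249 @ $21 = $13,001
Ending inventory: 288 @ $20 + 111 @ $21 + 47 @ $21 = $9,078
Check: goods available $22,079 = COGS $13,001 + ending $9,078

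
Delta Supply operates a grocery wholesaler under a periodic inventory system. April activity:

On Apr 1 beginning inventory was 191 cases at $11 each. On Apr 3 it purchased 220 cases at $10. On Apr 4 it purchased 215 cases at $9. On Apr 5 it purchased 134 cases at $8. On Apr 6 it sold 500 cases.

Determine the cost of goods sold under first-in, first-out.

Apr 6, 500 sold [FIFO — oldest first]: 191 @ $11 + 220 @ $10 + 89 @ $9 = $5,102
Ending inventory: 126 @ $9 + 134 @ $8 = $2,206
Check: goods available $7,308 = COGS $5,102 + ending $2,206

COGS = $5,102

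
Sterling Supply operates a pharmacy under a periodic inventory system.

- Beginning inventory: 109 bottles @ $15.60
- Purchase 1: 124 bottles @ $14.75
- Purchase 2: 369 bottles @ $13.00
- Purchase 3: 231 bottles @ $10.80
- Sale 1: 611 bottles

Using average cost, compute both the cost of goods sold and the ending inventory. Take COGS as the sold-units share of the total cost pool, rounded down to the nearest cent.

Sale 1, sell 611: 611/833 × $10,821.20 → $7,937.27
Ending inventory (cost pool remaining) = $2,883.93
Check: goods available $10,821.20 = COGS $7,937.27 + ending $2,883.93

COGS = $7,937.27; ending inventory = $2,883.93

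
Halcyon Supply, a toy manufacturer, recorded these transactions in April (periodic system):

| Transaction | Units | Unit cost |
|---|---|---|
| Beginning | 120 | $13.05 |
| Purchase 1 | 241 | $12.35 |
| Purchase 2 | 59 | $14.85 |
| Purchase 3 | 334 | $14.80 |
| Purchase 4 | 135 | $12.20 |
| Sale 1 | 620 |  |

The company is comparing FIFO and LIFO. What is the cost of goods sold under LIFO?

COGS = $8,602.55

FIFO COGS: 120 @ $13.05 + 241 @ $12.35 + 59 @ $14.85 + 200 @ $14.80 = $8,378.50
LIFO COGS: 135 @ $12.20 + 334 @ $14.80 + 59 @ $14.85 + 92 @ $12.35 = $8,602.55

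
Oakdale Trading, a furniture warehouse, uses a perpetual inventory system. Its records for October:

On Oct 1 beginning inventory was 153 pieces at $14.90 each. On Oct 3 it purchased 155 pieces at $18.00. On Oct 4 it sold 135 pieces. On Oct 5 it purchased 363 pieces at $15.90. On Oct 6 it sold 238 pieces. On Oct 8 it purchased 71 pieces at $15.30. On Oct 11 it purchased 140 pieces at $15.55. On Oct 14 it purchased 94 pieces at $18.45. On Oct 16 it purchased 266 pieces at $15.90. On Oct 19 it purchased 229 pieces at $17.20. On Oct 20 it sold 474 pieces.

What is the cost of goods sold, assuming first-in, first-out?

COGS = $13,560.45

Oct 4, 135 sold [FIFO — oldest first]: 135 @ $14.90 = $2,011.50
Oct 6, 238 sold [FIFO — oldest first]: 18 @ $14.90 + 155 @ $18.00 + 65 @ $15.90 = $4,091.70
Oct 20, 474 sold [FIFO — oldest first]: 298 @ $15.90 + 71 @ $15.30 + 105 @ $15.55 = $7,457.25
Total COGS = $2,011.50 + $4,091.70 + $7,457.25 = $13,560.45
Ending inventory: 35 @ $15.55 + 94 @ $18.45 + 266 @ $15.90 + 229 @ $17.20 = $10,446.75
Check: goods available $24,007.20 = COGS $13,560.45 + ending $10,446.75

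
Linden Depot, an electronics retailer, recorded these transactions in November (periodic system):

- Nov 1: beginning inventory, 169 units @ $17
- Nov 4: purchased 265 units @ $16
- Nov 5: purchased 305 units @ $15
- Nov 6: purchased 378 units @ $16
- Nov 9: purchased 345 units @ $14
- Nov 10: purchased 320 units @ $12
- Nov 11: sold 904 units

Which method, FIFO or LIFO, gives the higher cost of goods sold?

FIFO COGS: 169 @ $17 + 265 @ $16 + 305 @ $15 + 165 @ $16 = $14,328
LIFO COGS: 320 @ $12 + 345 @ $14 + 239 @ $16 = $12,494

FIFO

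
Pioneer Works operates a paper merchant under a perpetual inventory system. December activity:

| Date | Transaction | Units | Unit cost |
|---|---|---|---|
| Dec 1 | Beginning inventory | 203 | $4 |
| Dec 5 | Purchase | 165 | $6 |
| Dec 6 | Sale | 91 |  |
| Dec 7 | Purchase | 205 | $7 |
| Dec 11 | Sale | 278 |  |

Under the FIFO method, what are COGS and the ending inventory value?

COGS = $1,809; ending inventory = $1,428

Dec 6, 91 sold [FIFO — oldest first]: 91 @ $4 = $364
Dec 11, 278 sold [FIFO — oldest first]: 112 @ $4 + 165 @ $6 + 1 @ $7 = $1,445
Total COGS = $364 + $1,445 = $1,809
Ending inventory: 204 @ $7 = $1,428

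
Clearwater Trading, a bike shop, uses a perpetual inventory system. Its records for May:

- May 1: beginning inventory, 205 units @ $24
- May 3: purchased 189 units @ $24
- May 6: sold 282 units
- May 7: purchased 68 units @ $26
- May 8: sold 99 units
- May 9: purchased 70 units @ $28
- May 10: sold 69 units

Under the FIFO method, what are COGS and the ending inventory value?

COGS = $10,912; ending inventory = $2,272

May 6, 282 sold [FIFO — oldest first]: 205 @ $24 + 77 @ $24 = $6,768
May 8, 99 sold [FIFO — oldest first]: 99 @ $24 = $2,376
May 10, 69 sold [FIFO — oldest first]: 13 @ $24 + 56 @ $26 = $1,768
Total COGS = $6,768 + $2,376 + $1,768 = $10,912
Ending inventory: 12 @ $26 + 70 @ $28 = $2,272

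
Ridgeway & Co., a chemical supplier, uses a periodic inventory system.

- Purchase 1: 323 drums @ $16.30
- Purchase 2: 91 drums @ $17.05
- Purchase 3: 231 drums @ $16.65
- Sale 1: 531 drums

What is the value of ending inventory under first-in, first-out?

Ending inventory = $1,898.10

Sale 1 (531) [FIFO — oldest first]: 323 @ $16.30 + 91 @ $17.05 + 117 @ $16.65 = $8,764.50
Ending inventory: 114 @ $16.65 = $1,898.10
Check: goods available $10,662.60 = COGS $8,764.50 + ending $1,898.10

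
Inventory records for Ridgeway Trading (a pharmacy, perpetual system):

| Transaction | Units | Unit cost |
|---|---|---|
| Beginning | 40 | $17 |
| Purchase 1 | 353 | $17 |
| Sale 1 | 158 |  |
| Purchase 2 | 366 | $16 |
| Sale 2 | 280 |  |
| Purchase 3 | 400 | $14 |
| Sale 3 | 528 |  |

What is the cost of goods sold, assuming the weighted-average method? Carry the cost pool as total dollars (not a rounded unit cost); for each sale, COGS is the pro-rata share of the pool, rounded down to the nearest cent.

After Beginning: 40 on hand, pool $680.00 (≈ $17.0000 each)
After Purchase 1: 393 on hand, pool $6,681.00 (≈ $17.0000 each)
Sale 1, sell 158: 158/393 × $6,681.00 → $2,686.00
After Purchase 2: 601 on hand, pool $9,851.00 (≈ $16.3910 each)
Sale 2, sell 280: 280/601 × $9,851.00 → $4,589.48
After Purchase 3: 721 on hand, pool $10,861.52 (≈ $15.0645 each)
Sale 3, sell 528: 528/721 × $10,861.52 → $7,954.06
Total COGS = $2,686.00 + $4,589.48 + $7,954.06 = $15,229.54
Ending inventory (cost pool remaining) = $2,907.46

COGS = $15,229.54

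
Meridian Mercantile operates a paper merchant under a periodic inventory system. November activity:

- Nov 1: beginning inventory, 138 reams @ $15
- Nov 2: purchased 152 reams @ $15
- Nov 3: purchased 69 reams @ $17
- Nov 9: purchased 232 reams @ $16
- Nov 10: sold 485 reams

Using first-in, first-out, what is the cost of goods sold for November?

COGS = $7,539

Nov 10, 485 sold [FIFO — oldest first]: 138 @ $15 + 152 @ $15 + 69 @ $17 + 126 @ $16 = $7,539
Ending inventory: 106 @ $16 = $1,696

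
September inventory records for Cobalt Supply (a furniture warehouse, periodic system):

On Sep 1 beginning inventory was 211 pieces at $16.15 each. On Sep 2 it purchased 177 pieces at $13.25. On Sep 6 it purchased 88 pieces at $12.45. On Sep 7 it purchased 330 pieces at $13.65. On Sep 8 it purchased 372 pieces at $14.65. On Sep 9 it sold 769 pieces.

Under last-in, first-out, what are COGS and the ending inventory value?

Sep 9, 769 sold [LIFO — newest first]: 372 @ $14.65 + 330 @ $13.65 + 67 @ $12.45 = $10,788.45
Ending inventory: 211 @ $16.15 + 177 @ $13.25 + 21 @ $12.45 = $6,014.35

COGS = $10,788.45; ending inventory = $6,014.35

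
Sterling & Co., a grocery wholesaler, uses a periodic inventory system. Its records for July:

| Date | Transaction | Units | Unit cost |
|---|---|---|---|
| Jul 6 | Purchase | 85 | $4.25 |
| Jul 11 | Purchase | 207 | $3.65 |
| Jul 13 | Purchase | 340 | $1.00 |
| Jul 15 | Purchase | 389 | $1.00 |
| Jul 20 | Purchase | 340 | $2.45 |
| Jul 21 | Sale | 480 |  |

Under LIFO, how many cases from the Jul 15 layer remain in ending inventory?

249

Jul 21, 480 sold [LIFO — newest first]: 340 @ $2.45 + 140 @ $1.00 = $973.00
Ending inventory: 85 @ $4.25 + 207 @ $3.65 + 340 @ $1.00 + 249 @ $1.00 = $1,705.80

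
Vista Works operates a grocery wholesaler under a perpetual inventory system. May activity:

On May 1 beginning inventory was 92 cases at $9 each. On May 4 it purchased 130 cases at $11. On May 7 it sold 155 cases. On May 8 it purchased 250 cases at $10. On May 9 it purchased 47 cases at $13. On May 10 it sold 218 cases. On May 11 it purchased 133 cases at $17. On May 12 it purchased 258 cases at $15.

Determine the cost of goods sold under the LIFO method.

COGS = $3,976

May 7, 155 sold [LIFO — newest first]: 130 @ $11 + 25 @ $9 = $1,655
May 10, 218 sold [LIFO — newest first]: 47 @ $13 + 171 @ $10 = $2,321
Total COGS = $1,655 + $2,321 = $3,976
Ending inventory: 67 @ $9 + 79 @ $10 + 133 @ $17 + 258 @ $15 = $7,524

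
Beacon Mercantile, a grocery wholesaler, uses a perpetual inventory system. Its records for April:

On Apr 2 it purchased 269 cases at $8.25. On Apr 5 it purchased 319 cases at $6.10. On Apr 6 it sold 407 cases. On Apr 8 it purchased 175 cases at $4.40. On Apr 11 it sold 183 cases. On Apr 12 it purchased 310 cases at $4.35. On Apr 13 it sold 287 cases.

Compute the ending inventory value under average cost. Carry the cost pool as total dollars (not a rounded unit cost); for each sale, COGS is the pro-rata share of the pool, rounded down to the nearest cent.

Ending inventory = $951.90

After Apr 2: 269 on hand, pool $2,219.25 (≈ $8.2500 each)
After Apr 5: 588 on hand, pool $4,165.15 (≈ $7.0836 each)
Apr 6, sell 407: 407/588 × $4,165.15 → $2,883.02
After Apr 8: 356 on hand, pool $2,052.13 (≈ $5.7644 each)
Apr 11, sell 183: 183/356 × $2,052.13 → $1,054.88
After Apr 12: 483 on hand, pool $2,345.75 (≈ $4.8566 each)
Apr 13, sell 287: 287/483 × $2,345.75 → $1,393.85
Total COGS = $2,883.02 + $1,054.88 + $1,393.85 = $5,331.75
Ending inventory (cost pool remaining) = $951.90
Check: goods available $6,283.65 = COGS $5,331.75 + ending $951.90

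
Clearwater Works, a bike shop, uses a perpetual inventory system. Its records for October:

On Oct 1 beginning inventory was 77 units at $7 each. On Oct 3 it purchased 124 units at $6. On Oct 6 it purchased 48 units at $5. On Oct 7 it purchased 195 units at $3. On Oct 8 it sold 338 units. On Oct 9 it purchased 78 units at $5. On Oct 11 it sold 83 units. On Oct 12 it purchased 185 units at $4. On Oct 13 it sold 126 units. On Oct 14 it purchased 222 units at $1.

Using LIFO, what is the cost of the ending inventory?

Ending inventory = $1,141

Oct 8, 338 sold [LIFO — newest first]: 195 @ $3 + 48 @ $5 + 95 @ $6 = $1,395
Oct 11, 83 sold [LIFO — newest first]: 78 @ $5 + 5 @ $6 = $420
Oct 13, 126 sold [LIFO — newest first]: 126 @ $4 = $504
Total COGS = $1,395 + $420 + $504 = $2,319
Ending inventory: 77 @ $7 + 24 @ $6 + 59 @ $4 + 222 @ $1 = $1,141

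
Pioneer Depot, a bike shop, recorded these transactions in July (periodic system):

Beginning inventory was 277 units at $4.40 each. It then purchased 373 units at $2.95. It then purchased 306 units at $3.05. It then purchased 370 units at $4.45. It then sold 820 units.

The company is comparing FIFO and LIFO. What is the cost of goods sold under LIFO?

FIFO COGS: 277 @ $4.40 + 373 @ $2.95 + 170 @ $3.05 = $2,837.65
LIFO COGS: 370 @ $4.45 + 306 @ $3.05 + 144 @ $2.95 = $3,004.60

COGS = $3,004.60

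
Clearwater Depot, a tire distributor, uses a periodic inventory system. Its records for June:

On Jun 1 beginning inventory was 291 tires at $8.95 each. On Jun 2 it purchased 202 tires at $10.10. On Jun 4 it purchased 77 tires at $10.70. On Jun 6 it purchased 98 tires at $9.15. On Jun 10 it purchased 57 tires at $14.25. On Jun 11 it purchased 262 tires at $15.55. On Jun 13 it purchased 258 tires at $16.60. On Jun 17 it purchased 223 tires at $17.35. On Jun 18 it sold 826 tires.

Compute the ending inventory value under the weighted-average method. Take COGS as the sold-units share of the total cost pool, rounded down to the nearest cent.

Jun 18, sell 826: 826/1468 × $19,403.45 → $10,917.74
Ending inventory (cost pool remaining) = $8,485.71

Ending inventory = $8,485.71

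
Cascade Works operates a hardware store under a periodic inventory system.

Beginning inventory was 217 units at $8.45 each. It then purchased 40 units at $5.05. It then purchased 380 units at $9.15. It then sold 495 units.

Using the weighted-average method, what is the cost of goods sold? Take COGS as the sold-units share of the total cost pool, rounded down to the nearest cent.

COGS = $4,283.77

Sale 1, sell 495: 495/637 × $5,512.65 → $4,283.77
Ending inventory (cost pool remaining) = $1,228.88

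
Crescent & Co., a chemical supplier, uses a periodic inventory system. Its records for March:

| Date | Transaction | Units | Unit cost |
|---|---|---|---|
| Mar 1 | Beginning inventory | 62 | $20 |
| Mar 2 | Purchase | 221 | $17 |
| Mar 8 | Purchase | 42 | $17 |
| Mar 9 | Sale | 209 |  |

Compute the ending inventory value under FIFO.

Mar 9, 209 sold [FIFO — oldest first]: 62 @ $20 + 147 @ $17 = $3,739
Ending inventory: 74 @ $17 + 42 @ $17 = $1,972
Check: goods available $5,711 = COGS $3,739 + ending $1,972

Ending inventory = $1,972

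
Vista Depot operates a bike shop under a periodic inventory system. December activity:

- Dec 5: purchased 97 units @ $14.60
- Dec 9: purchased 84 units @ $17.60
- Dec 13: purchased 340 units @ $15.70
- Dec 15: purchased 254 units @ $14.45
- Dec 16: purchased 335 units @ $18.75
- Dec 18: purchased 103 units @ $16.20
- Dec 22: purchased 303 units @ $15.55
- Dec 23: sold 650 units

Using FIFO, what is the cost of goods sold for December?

COGS = $10,096.65

Dec 23, 650 sold [FIFO — oldest first]: 97 @ $14.60 + 84 @ $17.60 + 340 @ $15.70 + 129 @ $14.45 = $10,096.65
Ending inventory: 125 @ $14.45 + 335 @ $18.75 + 103 @ $16.20 + 303 @ $15.55 = $14,467.75
Check: goods available $24,564.40 = COGS $10,096.65 + ending $14,467.75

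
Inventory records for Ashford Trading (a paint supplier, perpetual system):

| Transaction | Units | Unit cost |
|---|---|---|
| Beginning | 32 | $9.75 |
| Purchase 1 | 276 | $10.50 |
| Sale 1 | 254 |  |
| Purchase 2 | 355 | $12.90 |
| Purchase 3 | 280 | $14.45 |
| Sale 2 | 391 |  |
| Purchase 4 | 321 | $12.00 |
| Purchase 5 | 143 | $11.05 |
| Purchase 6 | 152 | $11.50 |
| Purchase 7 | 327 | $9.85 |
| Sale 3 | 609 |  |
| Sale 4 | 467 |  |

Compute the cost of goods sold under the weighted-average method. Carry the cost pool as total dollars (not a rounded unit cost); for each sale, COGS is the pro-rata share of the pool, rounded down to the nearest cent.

After Beginning: 32 on hand, pool $312.00 (≈ $9.7500 each)
After Purchase 1: 308 on hand, pool $3,210.00 (≈ $10.4221 each)
Sale 1, sell 254: 254/308 × $3,210.00 → $2,647.20
After Purchase 2: 409 on hand, pool $5,142.30 (≈ $12.5729 each)
After Purchase 3: 689 on hand, pool $9,188.30 (≈ $13.3357 each)
Sale 2, sell 391: 391/689 × $9,188.30 → $5,214.26
After Purchase 4: 619 on hand, pool $7,826.04 (≈ $12.6430 each)
After Purchase 5: 762 on hand, pool $9,406.19 (≈ $12.3441 each)
After Purchase 6: 914 on hand, pool $11,154.19 (≈ $12.2037 each)
After Purchase 7: 1241 on hand, pool $14,375.14 (≈ $11.5835 each)
Sale 3, sell 609: 609/1241 × $14,375.14 → $7,054.35
Sale 4, sell 467: 467/632 × $7,320.79 → $5,409.50
Total COGS = $2,647.20 + $5,214.26 + $7,054.35 + $5,409.50 = $20,325.31
Ending inventory (cost pool remaining) = $1,911.29
Check: goods available $22,236.60 = COGS $20,325.31 + ending $1,911.29

COGS = $20,325.31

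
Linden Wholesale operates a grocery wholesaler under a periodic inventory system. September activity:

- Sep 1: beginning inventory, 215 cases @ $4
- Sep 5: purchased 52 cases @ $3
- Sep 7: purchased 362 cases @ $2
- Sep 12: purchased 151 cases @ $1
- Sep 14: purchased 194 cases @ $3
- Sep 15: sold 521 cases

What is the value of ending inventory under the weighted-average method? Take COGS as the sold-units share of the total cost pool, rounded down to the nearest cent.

Ending inventory = $1,150.18

Sep 15, sell 521: 521/974 × $2,473.00 → $1,322.82
Ending inventory (cost pool remaining) = $1,150.18
Check: goods available $2,473.00 = COGS $1,322.82 + ending $1,150.18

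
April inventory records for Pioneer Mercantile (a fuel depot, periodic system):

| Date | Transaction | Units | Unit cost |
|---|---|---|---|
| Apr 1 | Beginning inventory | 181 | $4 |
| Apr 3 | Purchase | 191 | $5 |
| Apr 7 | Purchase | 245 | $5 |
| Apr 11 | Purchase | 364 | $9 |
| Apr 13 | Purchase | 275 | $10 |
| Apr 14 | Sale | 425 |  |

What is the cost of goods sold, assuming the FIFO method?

Apr 14, 425 sold [FIFO — oldest first]: 181 @ $4 + 191 @ $5 + 53 @ $5 = $1,944
Ending inventory: 192 @ $5 + 364 @ $9 + 275 @ $10 = $6,986

COGS = $1,944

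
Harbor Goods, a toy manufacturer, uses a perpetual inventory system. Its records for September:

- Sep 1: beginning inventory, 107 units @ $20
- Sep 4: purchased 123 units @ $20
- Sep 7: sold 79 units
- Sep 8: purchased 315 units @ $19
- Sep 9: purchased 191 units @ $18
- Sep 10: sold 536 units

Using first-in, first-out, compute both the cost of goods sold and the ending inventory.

COGS = $11,845; ending inventory = $2,178

Sep 7, 79 sold [FIFO — oldest first]: 79 @ $20 = $1,580
Sep 10, 536 sold [FIFO — oldest first]: 28 @ $20 + 123 @ $20 + 315 @ $19 + 70 @ $18 = $10,265
Total COGS = $1,580 + $10,265 = $11,845
Ending inventory: 121 @ $18 = $2,178
Check: goods available $14,023 = COGS $11,845 + ending $2,178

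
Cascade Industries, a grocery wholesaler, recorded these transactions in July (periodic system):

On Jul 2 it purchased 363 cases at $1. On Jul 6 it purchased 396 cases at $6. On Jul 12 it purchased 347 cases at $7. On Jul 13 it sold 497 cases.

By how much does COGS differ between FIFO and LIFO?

FIFO COGS: 363 @ $1 + 134 @ $6 = $1,167
LIFO COGS: 347 @ $7 + 150 @ $6 = $3,329
Difference = |$1,167 − $3,329| = $2,162

$2,162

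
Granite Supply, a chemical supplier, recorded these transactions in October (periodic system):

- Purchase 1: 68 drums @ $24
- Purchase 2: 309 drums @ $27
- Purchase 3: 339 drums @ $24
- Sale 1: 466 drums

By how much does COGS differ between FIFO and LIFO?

$546

FIFO COGS: 68 @ $24 + 309 @ $27 + 89 @ $24 = $12,111
LIFO COGS: 339 @ $24 + 127 @ $27 = $11,565
Difference = |$12,111 − $11,565| = $546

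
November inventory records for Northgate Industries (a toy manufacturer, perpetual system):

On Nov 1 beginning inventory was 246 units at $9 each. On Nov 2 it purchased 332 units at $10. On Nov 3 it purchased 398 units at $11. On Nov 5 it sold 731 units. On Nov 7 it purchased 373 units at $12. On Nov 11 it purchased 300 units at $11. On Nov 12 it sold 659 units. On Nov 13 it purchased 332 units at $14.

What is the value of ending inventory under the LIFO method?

Nov 5, 731 sold [LIFO — newest first]: 398 @ $11 + 332 @ $10 + 1 @ $9 = $7,707
Nov 12, 659 sold [LIFO — newest first]: 300 @ $11 + 359 @ $12 = $7,608
Total COGS = $7,707 + $7,608 = $15,315
Ending inventory: 245 @ $9 + 14 @ $12 + 332 @ $14 = $7,021

Ending inventory = $7,021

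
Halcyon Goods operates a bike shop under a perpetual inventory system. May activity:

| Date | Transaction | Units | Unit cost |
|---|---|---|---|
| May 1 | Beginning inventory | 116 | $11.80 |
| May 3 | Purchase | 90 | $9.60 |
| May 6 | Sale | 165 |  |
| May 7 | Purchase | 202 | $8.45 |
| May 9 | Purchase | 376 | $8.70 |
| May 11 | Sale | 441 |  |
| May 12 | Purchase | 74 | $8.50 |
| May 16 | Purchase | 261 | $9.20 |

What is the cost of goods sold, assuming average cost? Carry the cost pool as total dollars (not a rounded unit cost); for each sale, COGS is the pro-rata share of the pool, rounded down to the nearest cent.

After May 1: 116 on hand, pool $1,368.80 (≈ $11.8000 each)
After May 3: 206 on hand, pool $2,232.80 (≈ $10.8388 each)
May 6, sell 165: 165/206 × $2,232.80 → $1,788.40
After May 7: 243 on hand, pool $2,151.30 (≈ $8.8531 each)
After May 9: 619 on hand, pool $5,422.50 (≈ $8.7601 each)
May 11, sell 441: 441/619 × $5,422.50 → $3,863.20
After May 12: 252 on hand, pool $2,188.30 (≈ $8.6837 each)
After May 16: 513 on hand, pool $4,589.50 (≈ $8.9464 each)
Total COGS = $1,788.40 + $3,863.20 = $5,651.60
Ending inventory (cost pool remaining) = $4,589.50

COGS = $5,651.60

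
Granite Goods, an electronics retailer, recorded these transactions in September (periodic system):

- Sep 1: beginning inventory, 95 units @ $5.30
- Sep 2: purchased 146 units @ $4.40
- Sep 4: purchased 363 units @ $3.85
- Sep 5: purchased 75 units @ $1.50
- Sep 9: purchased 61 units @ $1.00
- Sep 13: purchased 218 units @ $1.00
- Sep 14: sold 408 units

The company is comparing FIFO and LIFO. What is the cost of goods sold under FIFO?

FIFO COGS: 95 @ $5.30 + 146 @ $4.40 + 167 @ $3.85 = $1,788.85
LIFO COGS: 218 @ $1.00 + 61 @ $1.00 + 75 @ $1.50 + 54 @ $3.85 = $599.40

COGS = $1,788.85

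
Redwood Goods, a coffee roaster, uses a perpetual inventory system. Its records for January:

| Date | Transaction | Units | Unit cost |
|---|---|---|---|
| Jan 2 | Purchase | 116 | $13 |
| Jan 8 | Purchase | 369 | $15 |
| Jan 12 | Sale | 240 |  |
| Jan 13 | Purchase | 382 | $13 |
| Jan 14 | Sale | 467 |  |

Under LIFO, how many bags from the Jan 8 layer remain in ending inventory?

Jan 12, 240 sold [LIFO — newest first]: 240 @ $15 = $3,600
Jan 14, 467 sold [LIFO — newest first]: 382 @ $13 + 85 @ $15 = $6,241
Total COGS = $3,600 + $6,241 = $9,841
Ending inventory: 116 @ $13 + 44 @ $15 = $2,168

44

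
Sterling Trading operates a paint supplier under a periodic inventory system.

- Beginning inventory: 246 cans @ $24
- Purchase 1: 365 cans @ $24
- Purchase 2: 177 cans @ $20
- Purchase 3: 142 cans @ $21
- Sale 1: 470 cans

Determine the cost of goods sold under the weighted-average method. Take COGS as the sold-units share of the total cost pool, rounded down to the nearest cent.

Sale 1, sell 470: 470/930 × $21,186.00 → $10,706.90
Ending inventory (cost pool remaining) = $10,479.10
Check: goods available $21,186.00 = COGS $10,706.90 + ending $10,479.10

COGS = $10,706.90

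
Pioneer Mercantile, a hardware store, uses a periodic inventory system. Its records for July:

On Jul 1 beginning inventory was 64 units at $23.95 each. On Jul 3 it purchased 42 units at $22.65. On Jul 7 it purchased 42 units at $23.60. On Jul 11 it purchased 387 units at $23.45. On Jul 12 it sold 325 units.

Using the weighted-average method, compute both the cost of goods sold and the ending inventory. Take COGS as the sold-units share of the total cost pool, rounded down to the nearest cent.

Jul 12, sell 325: 325/535 × $12,550.45 → $7,624.10
Ending inventory (cost pool remaining) = $4,926.35

COGS = $7,624.10; ending inventory = $4,926.35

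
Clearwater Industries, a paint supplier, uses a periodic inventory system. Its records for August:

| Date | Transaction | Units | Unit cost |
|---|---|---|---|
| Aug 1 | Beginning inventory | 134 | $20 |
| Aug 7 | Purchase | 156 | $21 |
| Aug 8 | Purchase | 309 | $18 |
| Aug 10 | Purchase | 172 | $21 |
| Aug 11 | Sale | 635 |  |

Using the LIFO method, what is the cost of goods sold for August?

Aug 11, 635 sold [LIFO — newest first]: 172 @ $21 + 309 @ $18 + 154 @ $21 = $12,408
Ending inventory: 134 @ $20 + 2 @ $21 = $2,722
Check: goods available $15,130 = COGS $12,408 + ending $2,722

COGS = $12,408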